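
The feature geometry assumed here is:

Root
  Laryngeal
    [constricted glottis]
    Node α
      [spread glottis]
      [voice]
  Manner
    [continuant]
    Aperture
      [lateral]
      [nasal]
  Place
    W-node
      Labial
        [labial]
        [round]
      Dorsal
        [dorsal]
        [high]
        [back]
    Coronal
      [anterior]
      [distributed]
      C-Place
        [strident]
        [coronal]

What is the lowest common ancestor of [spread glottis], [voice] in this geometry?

Node α

[spread glottis]: Root ▹ Laryngeal ▹ Node α ▹ [spread glottis].
[voice]: Root ▹ Laryngeal ▹ Node α ▹ [voice].
The listed terminals split across distinct daughters of Node α, so Node α itself is the smallest node containing them all.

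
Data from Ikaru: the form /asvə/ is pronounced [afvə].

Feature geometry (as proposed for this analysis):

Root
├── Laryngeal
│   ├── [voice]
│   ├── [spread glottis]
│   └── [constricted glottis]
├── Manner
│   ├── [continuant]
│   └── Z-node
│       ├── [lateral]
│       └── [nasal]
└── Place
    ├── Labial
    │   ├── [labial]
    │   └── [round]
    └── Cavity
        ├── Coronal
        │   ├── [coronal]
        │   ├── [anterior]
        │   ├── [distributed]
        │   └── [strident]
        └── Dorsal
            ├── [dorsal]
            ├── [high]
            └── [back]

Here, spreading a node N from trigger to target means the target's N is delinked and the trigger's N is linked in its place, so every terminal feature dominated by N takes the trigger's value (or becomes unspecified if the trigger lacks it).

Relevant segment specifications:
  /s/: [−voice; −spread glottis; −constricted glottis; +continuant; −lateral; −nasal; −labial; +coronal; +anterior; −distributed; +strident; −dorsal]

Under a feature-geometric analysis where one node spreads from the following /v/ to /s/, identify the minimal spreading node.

Comparing /s/ with its surface form [f], the features that change are [labial], [round], [coronal], [anterior], [distributed], [strident].
The smallest constituent containing every changed terminal is Place — each of its daughters lacks at least one of the affected features.
Spreading Place from /v/ overwrites each of those terminals with /v/'s values, yielding exactly [f].
Since [voice] is preserved even though /v/ disagrees there, no node above Place spread.

Place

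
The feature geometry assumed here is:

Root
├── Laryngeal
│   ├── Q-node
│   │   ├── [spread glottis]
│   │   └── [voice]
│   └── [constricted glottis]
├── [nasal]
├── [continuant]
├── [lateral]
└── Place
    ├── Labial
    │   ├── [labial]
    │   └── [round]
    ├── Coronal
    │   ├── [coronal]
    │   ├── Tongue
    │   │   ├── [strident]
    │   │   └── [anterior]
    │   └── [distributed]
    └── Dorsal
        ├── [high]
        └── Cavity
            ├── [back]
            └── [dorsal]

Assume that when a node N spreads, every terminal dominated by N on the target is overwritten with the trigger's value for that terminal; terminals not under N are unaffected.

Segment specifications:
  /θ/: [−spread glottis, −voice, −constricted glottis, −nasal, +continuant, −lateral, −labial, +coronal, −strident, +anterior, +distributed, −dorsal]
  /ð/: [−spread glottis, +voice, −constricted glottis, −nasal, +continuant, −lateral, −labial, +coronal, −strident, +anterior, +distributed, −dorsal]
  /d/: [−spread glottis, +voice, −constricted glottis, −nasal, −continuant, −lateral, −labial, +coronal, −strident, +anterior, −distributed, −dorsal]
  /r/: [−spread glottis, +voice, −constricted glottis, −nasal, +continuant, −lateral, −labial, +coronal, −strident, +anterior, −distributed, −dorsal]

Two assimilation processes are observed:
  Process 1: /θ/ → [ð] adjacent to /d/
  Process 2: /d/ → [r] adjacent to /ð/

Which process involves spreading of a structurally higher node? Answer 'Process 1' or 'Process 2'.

Process 2

In Process 1, [voice] changes, so the minimal spreading node is [voice] at depth 3.
Process 2 alters [continuant]; the lowest dominating node is [continuant] (depth 1 from Root).
[continuant] (depth 1) sits above [voice] (depth 3), making Process 2 the one with the higher spreading node.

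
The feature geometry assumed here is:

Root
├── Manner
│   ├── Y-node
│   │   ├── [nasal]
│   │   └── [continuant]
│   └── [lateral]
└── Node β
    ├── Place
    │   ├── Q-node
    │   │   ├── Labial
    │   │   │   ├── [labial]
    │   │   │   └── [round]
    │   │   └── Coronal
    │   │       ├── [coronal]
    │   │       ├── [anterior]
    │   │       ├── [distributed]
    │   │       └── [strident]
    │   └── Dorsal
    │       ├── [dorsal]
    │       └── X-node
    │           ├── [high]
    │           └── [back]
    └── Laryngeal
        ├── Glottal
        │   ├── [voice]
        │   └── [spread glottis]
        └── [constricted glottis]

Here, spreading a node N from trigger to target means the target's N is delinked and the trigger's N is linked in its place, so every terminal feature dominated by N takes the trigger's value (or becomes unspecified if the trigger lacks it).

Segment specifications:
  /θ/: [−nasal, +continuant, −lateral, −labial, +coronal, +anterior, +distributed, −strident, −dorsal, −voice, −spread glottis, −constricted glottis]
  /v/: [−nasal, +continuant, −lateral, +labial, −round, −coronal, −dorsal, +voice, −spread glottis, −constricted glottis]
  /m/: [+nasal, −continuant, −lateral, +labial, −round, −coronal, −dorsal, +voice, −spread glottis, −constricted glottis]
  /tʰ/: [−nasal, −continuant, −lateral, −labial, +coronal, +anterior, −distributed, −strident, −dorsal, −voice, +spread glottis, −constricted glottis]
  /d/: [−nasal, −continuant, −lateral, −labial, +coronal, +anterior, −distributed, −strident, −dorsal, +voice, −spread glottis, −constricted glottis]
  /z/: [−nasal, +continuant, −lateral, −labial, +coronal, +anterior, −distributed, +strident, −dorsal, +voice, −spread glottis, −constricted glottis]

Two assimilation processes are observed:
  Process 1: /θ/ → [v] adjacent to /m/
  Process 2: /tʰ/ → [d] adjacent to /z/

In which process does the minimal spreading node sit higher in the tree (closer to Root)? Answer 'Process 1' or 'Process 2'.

In Process 1, [voice], [labial], [round], [coronal], [anterior], [distributed], [strident] change, so the minimal spreading node is Node β at depth 1.
Process 2: the features that change are [voice], [spread glottis]; the minimal node is Glottal (depth 3).
Node β (depth 1) sits above Glottal (depth 3), making Process 1 the one with the higher spreading node.

Process 1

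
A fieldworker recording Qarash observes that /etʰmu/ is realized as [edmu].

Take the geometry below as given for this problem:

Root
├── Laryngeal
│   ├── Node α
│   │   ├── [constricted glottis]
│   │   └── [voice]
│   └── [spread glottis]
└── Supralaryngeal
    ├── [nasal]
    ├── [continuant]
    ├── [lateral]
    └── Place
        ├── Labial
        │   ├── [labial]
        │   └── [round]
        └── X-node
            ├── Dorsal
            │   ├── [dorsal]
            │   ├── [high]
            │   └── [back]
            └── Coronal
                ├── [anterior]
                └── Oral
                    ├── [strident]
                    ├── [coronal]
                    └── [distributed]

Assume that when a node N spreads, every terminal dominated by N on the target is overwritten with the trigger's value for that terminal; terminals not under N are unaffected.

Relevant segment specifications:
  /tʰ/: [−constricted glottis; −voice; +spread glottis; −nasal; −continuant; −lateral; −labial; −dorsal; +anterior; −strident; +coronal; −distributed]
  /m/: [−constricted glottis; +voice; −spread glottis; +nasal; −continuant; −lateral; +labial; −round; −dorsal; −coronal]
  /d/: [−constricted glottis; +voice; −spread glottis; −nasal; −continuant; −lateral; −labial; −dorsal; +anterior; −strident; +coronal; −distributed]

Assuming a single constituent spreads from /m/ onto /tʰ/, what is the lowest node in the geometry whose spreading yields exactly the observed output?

Comparing /tʰ/ with its surface form [d], the features that change are [voice], [spread glottis].
These terminals are all dominated by Laryngeal, and no proper subconstituent of Laryngeal covers them all; Laryngeal is their lowest common ancestor.
Delinking /tʰ/'s Laryngeal and associating /m/'s Laryngeal gives precisely the feature bundle of [d].
[nasal], [coronal] — on which /m/ differs from /tʰ/ — are unchanged, so Root cannot have spread; the constituent is no larger than Laryngeal.

Laryngeal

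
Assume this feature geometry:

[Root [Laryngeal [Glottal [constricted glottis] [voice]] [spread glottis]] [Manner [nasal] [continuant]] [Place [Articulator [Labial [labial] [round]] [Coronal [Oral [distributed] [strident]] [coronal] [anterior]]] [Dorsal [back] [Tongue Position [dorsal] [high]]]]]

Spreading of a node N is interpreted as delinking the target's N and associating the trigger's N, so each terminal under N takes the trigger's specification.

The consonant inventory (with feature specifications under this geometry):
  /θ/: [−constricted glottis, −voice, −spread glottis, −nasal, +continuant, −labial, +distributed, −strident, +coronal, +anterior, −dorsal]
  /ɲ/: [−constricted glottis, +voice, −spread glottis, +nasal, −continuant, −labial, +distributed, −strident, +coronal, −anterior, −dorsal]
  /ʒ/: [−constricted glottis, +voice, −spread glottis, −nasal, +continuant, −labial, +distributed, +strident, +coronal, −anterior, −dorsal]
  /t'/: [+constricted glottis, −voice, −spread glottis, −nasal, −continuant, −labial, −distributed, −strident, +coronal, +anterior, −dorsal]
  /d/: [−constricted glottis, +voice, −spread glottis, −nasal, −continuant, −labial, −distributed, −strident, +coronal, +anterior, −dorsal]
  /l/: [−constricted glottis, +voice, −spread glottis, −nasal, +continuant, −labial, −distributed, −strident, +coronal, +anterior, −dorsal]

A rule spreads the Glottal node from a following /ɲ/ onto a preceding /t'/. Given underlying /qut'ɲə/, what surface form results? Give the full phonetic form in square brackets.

[qudɲə]

Terminals under Glottal in this geometry: [constricted glottis], [voice].
The target acquires /ɲ/'s values for everything under Glottal — [−constricted glottis], [+voice] — while keeping its own [spread glottis], [nasal], [continuant], ….
This feature bundle is that of [d], so /qut'ɲə/ surfaces as [qudɲə].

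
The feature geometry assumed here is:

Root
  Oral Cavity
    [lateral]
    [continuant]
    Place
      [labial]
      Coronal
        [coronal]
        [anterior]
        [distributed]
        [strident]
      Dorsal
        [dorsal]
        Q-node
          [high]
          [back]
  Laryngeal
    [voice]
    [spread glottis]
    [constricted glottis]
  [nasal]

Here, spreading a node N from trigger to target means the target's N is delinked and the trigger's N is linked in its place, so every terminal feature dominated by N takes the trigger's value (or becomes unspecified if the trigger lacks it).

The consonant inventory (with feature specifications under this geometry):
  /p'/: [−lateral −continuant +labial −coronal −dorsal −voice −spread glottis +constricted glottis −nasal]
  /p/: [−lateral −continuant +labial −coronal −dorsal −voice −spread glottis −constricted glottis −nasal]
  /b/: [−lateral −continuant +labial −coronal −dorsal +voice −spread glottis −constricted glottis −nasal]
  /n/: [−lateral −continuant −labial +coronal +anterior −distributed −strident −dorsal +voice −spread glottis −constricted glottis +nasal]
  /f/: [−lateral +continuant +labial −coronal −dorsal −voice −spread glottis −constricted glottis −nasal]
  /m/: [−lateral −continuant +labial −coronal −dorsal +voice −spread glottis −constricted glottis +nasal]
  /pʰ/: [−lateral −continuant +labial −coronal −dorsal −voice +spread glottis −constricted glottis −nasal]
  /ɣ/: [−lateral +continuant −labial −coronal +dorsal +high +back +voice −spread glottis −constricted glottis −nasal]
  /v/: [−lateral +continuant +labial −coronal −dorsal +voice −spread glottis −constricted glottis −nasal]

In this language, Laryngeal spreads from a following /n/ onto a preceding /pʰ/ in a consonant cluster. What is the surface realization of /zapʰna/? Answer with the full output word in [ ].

The Laryngeal node dominates the terminals [voice], [spread glottis], [constricted glottis].
After delinking /pʰ/'s Laryngeal and linking /n/'s, the affected terminals become [+voice], [−spread glottis], [−constricted glottis]; [lateral], [continuant], [labial], … (outside Laryngeal) are retained from /pʰ/.
The resulting bundle matches /b/ in the inventory; substituting it for /pʰ/ gives [zabna].

[zabna]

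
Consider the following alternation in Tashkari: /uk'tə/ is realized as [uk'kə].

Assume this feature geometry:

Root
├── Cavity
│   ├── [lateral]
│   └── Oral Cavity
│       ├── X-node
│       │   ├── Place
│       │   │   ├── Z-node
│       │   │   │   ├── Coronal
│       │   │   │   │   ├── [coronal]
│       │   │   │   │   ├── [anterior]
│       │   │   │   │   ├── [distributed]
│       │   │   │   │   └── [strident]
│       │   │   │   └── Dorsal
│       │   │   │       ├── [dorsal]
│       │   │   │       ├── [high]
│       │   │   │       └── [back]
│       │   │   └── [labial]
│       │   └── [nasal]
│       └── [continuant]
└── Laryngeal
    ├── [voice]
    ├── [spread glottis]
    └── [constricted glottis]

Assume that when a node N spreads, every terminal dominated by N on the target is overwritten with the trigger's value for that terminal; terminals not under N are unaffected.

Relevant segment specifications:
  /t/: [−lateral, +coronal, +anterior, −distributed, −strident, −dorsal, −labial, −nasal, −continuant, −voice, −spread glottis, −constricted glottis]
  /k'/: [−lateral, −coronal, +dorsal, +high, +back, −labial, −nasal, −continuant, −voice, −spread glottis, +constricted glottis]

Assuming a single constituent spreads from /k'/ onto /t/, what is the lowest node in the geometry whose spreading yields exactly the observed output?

Z-node

The alternation /t/ → [k] changes [coronal], [anterior], [distributed], [strident], [dorsal], [high], [back] and nothing else.
These terminals are all dominated by Z-node, and no proper subconstituent of Z-node covers them all; Z-node is their lowest common ancestor.
Spreading Z-node from /k'/ overwrites each of those terminals with /k'/'s values, yielding exactly [k].
[constricted glottis], a feature on which the two segments disagree outside Z-node, is unchanged — nothing dominating it spread, and Z-node is the minimal sufficient constituent.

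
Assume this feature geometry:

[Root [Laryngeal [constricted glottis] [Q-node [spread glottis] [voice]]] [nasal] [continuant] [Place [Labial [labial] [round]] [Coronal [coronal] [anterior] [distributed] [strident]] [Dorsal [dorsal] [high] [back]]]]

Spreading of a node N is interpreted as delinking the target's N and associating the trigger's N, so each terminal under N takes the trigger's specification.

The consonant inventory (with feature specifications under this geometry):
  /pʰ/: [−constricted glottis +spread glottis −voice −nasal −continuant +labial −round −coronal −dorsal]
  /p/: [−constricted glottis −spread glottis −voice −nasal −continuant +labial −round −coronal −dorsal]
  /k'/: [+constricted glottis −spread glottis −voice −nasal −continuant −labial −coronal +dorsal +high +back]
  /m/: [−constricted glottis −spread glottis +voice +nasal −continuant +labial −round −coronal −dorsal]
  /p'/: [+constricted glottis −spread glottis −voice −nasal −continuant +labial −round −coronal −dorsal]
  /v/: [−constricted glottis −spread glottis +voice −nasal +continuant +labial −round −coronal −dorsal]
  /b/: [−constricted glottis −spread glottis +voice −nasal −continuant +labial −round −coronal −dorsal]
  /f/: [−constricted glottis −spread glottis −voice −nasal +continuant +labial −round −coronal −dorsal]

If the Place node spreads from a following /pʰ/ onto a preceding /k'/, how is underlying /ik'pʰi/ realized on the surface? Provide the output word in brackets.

Terminals under Place in this geometry: [labial], [round], [coronal], [anterior], [distributed], [strident], [dorsal], [high], [back].
After delinking /k'/'s Place and linking /pʰ/'s, the affected terminals become [+labial], [−round], [−coronal], [−dorsal]; [constricted glottis], [spread glottis], [voice], … (outside Place) are retained from /k'/.
This feature bundle is that of [p'], so /ik'pʰi/ surfaces as [ip'pʰi].

[ip'pʰi]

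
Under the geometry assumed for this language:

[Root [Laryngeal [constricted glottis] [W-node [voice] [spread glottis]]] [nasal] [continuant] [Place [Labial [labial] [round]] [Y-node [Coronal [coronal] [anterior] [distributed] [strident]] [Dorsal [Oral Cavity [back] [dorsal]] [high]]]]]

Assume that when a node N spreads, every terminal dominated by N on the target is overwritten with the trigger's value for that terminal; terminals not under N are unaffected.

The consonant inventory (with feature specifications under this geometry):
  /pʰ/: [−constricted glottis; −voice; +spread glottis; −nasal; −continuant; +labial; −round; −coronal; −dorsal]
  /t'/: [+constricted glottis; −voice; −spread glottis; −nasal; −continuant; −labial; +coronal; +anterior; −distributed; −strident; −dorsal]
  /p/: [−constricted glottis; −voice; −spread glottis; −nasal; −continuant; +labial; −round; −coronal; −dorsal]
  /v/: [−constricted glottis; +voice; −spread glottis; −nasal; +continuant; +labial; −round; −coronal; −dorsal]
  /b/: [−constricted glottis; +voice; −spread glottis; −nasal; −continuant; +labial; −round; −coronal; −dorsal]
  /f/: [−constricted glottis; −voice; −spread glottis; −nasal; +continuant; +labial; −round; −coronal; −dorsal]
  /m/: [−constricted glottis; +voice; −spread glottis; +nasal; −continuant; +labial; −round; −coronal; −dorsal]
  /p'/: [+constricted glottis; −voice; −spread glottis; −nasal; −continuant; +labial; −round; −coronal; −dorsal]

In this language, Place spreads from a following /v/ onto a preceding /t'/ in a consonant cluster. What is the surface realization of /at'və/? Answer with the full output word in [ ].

[ap'və]

The Place node dominates the terminals [labial], [round], [coronal], [anterior], [distributed], [strident], [back], [dorsal], [high].
The target acquires /v/'s values for everything under Place — [+labial], [−round], [−coronal], [−dorsal] — while keeping its own [constricted glottis], [voice], [spread glottis], ….
The resulting bundle matches /p'/ in the inventory; substituting it for /t'/ gives [ap'və].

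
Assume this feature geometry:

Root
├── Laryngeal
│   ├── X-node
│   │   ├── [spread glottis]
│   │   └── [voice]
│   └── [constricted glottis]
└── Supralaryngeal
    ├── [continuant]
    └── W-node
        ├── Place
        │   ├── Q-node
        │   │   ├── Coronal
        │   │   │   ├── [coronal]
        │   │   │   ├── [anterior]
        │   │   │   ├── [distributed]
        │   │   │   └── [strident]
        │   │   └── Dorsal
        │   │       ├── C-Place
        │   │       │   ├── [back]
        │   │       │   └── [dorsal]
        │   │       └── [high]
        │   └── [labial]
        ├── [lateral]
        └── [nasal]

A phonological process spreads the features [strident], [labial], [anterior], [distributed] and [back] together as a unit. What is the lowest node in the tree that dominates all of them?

[strident]: Root ▹ Supralaryngeal ▹ W-node ▹ Place ▹ Q-node ▹ Coronal ▹ [strident].
[labial] lies under Place (below Supralaryngeal).
[anterior]: Root ▹ Supralaryngeal ▹ W-node ▹ Place ▹ Q-node ▹ Coronal ▹ [anterior].
[distributed]: Root ▹ Supralaryngeal ▹ W-node ▹ Place ▹ Q-node ▹ Coronal ▹ [distributed].
[back]: Root ▹ Supralaryngeal ▹ W-node ▹ Place ▹ Q-node ▹ Dorsal ▹ C-Place ▹ [back].
Place is the lowest common ancestor — every listed feature sits under it, and no single subconstituent of Place covers them all.

Place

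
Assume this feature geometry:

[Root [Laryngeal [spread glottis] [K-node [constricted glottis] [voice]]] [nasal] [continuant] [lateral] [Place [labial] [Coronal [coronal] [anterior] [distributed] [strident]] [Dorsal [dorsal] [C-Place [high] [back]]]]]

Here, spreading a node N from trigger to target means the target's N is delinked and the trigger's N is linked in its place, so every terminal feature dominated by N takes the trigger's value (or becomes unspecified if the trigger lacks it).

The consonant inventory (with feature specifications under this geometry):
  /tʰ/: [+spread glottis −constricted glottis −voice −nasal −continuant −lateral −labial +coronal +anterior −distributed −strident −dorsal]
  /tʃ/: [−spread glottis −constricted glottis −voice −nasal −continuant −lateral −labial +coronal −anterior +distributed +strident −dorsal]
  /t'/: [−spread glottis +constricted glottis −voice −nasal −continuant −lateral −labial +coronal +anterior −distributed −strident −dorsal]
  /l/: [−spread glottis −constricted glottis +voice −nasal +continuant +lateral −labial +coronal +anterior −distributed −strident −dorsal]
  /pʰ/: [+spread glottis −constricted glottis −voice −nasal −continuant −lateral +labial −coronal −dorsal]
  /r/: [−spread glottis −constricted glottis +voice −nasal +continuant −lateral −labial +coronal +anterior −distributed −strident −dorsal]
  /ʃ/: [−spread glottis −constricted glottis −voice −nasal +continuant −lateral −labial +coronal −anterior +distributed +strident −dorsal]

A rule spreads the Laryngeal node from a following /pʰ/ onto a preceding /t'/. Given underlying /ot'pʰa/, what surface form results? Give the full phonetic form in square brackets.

[otʰpʰa]

The Laryngeal node dominates the terminals [spread glottis], [constricted glottis], [voice].
Spreading Laryngeal from /pʰ/ onto /t'/ replaces those values with /pʰ/'s: [+spread glottis], [−constricted glottis], [−voice]. Features outside Laryngeal ([nasal], [continuant], [lateral], …) stay as in /t'/.
The resulting bundle matches /tʰ/ in the inventory; substituting it for /t'/ gives [otʰpʰa].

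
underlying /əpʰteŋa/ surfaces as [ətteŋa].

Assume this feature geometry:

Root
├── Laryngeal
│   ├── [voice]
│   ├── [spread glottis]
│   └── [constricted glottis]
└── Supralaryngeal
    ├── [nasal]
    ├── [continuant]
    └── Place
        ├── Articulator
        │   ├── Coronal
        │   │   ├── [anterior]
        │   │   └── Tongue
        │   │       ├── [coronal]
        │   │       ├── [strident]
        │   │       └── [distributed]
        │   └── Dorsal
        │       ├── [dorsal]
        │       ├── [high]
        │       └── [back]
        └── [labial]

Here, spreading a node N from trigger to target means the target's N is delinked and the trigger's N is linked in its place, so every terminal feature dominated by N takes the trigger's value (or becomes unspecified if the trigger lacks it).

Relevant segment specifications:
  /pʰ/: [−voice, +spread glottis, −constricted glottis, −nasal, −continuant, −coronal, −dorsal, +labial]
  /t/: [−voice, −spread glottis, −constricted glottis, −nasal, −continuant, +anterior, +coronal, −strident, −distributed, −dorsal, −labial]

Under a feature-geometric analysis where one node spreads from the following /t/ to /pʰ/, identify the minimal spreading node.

The alternation /pʰ/ → [t] changes [spread glottis], [labial], [coronal], [anterior], [distributed], [strident] and nothing else.
The smallest constituent containing every changed terminal is Root — each of its daughters lacks at least one of the affected features.
Delinking /pʰ/'s Root and associating /t/'s Root gives precisely the feature bundle of [t].

Root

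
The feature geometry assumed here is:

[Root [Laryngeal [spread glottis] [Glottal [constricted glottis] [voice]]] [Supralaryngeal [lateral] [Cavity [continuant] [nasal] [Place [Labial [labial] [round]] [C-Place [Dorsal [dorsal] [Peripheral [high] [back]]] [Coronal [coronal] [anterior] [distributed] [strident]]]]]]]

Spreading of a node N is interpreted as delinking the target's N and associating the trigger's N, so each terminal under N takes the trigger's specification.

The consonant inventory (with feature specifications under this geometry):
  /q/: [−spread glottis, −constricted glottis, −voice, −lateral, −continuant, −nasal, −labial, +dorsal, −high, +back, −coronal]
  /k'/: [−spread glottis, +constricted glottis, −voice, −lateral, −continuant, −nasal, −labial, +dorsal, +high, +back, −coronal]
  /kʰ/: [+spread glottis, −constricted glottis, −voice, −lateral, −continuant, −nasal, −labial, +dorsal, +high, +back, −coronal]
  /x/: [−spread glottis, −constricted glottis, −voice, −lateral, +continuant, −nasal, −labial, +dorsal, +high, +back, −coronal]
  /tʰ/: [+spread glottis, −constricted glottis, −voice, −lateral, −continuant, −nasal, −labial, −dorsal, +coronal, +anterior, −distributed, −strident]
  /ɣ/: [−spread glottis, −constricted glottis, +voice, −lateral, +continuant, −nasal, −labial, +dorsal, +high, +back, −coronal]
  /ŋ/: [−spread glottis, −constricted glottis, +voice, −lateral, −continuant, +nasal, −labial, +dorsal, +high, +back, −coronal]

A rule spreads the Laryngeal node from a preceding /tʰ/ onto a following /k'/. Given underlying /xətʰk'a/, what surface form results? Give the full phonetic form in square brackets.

Terminals under Laryngeal in this geometry: [spread glottis], [constricted glottis], [voice].
After delinking /k'/'s Laryngeal and linking /tʰ/'s, the affected terminals become [+spread glottis], [−constricted glottis], [−voice]; [lateral], [continuant], [nasal], … (outside Laryngeal) are retained from /k'/.
Among the inventory, only /kʰ/ has exactly this specification, giving the surface form [xətʰkʰa].

[xətʰkʰa]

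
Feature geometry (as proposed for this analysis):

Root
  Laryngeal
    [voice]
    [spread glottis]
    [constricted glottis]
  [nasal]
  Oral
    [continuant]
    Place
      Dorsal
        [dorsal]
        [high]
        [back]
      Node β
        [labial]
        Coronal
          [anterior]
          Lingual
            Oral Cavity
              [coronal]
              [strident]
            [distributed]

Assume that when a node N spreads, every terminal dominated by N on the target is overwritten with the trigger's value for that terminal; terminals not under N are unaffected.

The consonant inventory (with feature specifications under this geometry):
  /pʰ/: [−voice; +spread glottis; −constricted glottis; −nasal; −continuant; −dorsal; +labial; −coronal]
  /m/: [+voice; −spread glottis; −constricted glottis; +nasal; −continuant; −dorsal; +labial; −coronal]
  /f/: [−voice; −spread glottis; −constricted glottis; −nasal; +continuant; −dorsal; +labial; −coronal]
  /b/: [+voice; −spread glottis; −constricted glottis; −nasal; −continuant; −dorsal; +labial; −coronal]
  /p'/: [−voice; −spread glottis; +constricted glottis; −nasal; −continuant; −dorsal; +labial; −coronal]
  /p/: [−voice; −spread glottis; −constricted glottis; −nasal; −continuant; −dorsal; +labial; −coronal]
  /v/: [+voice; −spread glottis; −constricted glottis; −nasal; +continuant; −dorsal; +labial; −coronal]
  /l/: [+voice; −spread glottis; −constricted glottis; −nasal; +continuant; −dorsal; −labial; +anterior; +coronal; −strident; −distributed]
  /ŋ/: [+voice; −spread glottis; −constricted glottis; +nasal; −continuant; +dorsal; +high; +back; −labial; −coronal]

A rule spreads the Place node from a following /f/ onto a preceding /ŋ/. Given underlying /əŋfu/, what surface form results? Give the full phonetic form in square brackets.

[əmfu]

The Place node dominates the terminals [dorsal], [high], [back], [labial], [anterior], [coronal], [strident], [distributed].
Spreading Place from /f/ onto /ŋ/ replaces those values with /f/'s: [−dorsal], [+labial], [−coronal]. Features outside Place ([voice], [spread glottis], [constricted glottis], …) stay as in /ŋ/.
Among the inventory, only /m/ has exactly this specification, giving the surface form [əmfu].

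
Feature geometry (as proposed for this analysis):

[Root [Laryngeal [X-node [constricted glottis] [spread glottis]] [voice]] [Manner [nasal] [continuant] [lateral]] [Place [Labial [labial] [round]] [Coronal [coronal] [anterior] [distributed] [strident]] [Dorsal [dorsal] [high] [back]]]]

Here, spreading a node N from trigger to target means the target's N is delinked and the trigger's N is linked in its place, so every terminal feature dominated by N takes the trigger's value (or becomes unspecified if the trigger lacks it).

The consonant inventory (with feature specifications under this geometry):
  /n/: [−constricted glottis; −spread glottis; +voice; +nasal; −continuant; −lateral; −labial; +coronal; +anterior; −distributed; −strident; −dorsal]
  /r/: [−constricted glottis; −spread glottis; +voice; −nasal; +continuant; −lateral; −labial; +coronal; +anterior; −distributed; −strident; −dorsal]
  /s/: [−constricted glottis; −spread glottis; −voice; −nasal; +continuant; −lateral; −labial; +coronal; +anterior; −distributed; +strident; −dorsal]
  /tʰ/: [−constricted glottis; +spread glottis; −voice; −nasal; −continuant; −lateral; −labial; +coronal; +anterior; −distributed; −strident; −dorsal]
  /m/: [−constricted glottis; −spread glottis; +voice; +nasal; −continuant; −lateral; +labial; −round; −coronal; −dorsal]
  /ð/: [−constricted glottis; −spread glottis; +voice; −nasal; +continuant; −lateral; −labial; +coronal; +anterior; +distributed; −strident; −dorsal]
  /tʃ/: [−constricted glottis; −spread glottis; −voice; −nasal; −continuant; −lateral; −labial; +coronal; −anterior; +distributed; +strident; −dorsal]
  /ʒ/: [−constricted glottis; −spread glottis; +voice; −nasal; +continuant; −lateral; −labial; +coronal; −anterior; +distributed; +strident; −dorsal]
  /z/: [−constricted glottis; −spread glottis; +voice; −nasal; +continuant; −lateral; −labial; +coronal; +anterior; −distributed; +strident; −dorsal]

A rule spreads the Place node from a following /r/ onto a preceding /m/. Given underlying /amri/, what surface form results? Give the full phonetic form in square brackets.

[anri]

The Place node dominates the terminals [labial], [round], [coronal], [anterior], [distributed], [strident], [dorsal], [high], [back].
Spreading Place from /r/ onto /m/ replaces those values with /r/'s: [−labial], [+coronal], [+anterior], [−distributed], [−strident], [−dorsal]. Features outside Place ([constricted glottis], [spread glottis], [voice], …) stay as in /m/.
Among the inventory, only /n/ has exactly this specification, giving the surface form [anri].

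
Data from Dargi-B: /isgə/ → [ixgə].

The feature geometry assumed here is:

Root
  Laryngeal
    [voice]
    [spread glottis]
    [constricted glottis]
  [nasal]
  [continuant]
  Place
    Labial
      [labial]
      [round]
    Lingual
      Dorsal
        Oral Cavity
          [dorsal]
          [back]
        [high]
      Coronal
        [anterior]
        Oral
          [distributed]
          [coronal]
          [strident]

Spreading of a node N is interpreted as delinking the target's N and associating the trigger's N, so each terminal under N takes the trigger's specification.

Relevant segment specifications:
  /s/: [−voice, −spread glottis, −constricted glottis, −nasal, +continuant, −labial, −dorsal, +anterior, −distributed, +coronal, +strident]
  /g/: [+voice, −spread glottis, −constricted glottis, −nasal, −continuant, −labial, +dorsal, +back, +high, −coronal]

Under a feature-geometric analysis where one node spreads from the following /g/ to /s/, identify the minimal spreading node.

Lingual

The alternation /s/ → [x] changes [coronal], [anterior], [distributed], [strident], [dorsal], [high], [back] and nothing else.
Tracing each changed feature up the tree, the paths first meet at Lingual; any lower node misses at least one of them.
If Lingual spreads, every terminal under it takes /g/'s value, producing [x] as observed.
[voice], [continuant] stay as in /s/ although /g/ differs there, so no node dominating them spread; among the remaining candidates Lingual is the lowest that derives the output.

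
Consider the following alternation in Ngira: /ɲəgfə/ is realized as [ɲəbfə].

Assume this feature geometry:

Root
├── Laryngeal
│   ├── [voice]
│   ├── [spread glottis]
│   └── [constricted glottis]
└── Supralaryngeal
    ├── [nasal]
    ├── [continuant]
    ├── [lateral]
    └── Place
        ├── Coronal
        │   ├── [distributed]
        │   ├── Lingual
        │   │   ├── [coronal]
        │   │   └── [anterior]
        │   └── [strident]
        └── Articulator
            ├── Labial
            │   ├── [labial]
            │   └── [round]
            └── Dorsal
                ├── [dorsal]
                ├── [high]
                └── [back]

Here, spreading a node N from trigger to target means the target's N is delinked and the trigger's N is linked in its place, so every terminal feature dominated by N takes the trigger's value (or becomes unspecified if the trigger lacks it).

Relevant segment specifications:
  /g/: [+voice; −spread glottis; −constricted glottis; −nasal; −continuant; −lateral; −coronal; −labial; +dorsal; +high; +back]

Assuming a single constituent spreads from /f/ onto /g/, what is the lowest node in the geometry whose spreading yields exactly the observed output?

Articulator

/g/ and [b] differ in [labial], [round], [dorsal], [high], [back]; every other specified feature is identical.
In this geometry the lowest node dominating all of them is Articulator: every daughter of Articulator dominates only a proper subset, so no lower node suffices.
If Articulator spreads, every terminal under it takes /f/'s value, producing [b] as observed.
Features on which the two segments disagree outside Articulator, such as [voice], [continuant], are unchanged — nothing dominating them spread, and Articulator is the minimal sufficient constituent.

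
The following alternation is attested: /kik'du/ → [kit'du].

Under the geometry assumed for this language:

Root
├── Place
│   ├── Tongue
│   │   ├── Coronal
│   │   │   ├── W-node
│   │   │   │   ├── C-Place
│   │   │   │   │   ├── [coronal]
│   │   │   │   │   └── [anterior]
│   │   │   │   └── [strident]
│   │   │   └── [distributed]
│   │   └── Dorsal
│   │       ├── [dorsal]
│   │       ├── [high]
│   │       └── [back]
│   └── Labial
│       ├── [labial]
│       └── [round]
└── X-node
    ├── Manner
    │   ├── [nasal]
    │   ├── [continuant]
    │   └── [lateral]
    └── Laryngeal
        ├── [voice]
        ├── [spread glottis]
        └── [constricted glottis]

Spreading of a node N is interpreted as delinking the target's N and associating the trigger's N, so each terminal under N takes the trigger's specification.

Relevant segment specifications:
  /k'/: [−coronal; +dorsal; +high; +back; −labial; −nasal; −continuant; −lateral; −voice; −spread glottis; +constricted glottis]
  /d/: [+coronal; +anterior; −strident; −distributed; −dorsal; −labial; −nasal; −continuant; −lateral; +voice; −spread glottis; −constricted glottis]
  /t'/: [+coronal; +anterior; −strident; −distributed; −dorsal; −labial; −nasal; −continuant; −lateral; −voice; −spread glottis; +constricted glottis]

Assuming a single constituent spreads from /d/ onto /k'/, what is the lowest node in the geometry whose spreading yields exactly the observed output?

Tongue

/k'/ and [t'] differ in [coronal], [anterior], [distributed], [strident], [dorsal], [high], [back]; every other specified feature is identical.
In this geometry the lowest node dominating all of them is Tongue: every daughter of Tongue dominates only a proper subset, so no lower node suffices.
If Tongue spreads, every terminal under it takes /d/'s value, producing [t'] as observed.
Features on which the two segments disagree outside Tongue, such as [voice], [constricted glottis], are unchanged — nothing dominating them spread, and Tongue is the minimal sufficient constituent.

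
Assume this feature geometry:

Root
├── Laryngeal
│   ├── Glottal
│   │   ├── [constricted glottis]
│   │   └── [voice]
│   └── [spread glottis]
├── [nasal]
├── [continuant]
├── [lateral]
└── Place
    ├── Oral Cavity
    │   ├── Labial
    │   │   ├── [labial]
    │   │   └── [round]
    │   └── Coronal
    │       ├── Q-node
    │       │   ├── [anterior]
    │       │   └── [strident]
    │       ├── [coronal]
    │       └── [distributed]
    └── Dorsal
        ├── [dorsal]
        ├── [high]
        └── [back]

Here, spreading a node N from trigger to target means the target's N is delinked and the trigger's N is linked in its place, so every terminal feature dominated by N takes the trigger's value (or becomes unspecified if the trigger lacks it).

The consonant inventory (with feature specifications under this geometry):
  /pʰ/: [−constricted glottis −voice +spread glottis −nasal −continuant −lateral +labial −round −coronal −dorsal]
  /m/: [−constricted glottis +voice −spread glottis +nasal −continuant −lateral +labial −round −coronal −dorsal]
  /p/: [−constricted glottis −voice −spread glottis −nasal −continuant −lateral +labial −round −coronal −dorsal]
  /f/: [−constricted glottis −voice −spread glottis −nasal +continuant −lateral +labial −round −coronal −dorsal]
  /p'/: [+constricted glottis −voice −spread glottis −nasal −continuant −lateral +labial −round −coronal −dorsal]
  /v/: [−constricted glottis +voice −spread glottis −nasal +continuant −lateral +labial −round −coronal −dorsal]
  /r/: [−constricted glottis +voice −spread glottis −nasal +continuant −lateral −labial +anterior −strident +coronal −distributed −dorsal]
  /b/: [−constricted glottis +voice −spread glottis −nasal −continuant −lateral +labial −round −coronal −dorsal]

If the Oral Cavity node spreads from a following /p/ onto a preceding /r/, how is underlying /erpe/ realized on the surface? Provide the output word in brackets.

[evpe]

The Oral Cavity node dominates the terminals [labial], [round], [anterior], [strident], [coronal], [distributed].
The target acquires /p/'s values for everything under Oral Cavity — [+labial], [−round], [−coronal] — while keeping its own [constricted glottis], [voice], [spread glottis], ….
The resulting bundle matches /v/ in the inventory; substituting it for /r/ gives [evpe].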